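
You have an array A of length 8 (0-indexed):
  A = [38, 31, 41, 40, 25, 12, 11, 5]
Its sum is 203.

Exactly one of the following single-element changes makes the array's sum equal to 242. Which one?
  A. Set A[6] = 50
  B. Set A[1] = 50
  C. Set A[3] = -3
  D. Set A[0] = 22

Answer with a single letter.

Answer: A

Derivation:
Option A: A[6] 11->50, delta=39, new_sum=203+(39)=242 <-- matches target
Option B: A[1] 31->50, delta=19, new_sum=203+(19)=222
Option C: A[3] 40->-3, delta=-43, new_sum=203+(-43)=160
Option D: A[0] 38->22, delta=-16, new_sum=203+(-16)=187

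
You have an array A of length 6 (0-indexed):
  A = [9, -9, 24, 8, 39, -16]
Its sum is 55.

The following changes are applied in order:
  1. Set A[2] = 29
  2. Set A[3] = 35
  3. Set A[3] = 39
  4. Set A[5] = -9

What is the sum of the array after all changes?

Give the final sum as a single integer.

Answer: 98

Derivation:
Initial sum: 55
Change 1: A[2] 24 -> 29, delta = 5, sum = 60
Change 2: A[3] 8 -> 35, delta = 27, sum = 87
Change 3: A[3] 35 -> 39, delta = 4, sum = 91
Change 4: A[5] -16 -> -9, delta = 7, sum = 98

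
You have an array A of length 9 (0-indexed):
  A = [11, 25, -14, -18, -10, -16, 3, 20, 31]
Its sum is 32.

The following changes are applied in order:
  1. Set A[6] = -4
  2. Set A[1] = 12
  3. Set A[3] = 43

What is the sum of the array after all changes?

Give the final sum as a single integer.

Answer: 73

Derivation:
Initial sum: 32
Change 1: A[6] 3 -> -4, delta = -7, sum = 25
Change 2: A[1] 25 -> 12, delta = -13, sum = 12
Change 3: A[3] -18 -> 43, delta = 61, sum = 73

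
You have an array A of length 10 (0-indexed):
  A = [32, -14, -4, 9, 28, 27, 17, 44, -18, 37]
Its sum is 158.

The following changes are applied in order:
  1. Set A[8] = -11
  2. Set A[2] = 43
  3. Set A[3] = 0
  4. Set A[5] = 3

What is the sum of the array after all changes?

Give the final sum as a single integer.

Answer: 179

Derivation:
Initial sum: 158
Change 1: A[8] -18 -> -11, delta = 7, sum = 165
Change 2: A[2] -4 -> 43, delta = 47, sum = 212
Change 3: A[3] 9 -> 0, delta = -9, sum = 203
Change 4: A[5] 27 -> 3, delta = -24, sum = 179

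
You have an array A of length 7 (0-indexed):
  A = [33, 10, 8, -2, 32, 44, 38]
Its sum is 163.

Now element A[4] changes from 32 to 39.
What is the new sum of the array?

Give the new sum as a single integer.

Answer: 170

Derivation:
Old value at index 4: 32
New value at index 4: 39
Delta = 39 - 32 = 7
New sum = old_sum + delta = 163 + (7) = 170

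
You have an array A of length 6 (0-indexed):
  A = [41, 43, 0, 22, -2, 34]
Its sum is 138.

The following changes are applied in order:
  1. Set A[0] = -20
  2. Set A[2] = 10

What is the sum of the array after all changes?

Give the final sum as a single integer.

Initial sum: 138
Change 1: A[0] 41 -> -20, delta = -61, sum = 77
Change 2: A[2] 0 -> 10, delta = 10, sum = 87

Answer: 87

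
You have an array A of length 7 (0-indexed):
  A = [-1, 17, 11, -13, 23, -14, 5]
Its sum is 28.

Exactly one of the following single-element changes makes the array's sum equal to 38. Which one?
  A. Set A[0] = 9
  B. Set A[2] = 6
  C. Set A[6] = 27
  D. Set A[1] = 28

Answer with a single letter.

Answer: A

Derivation:
Option A: A[0] -1->9, delta=10, new_sum=28+(10)=38 <-- matches target
Option B: A[2] 11->6, delta=-5, new_sum=28+(-5)=23
Option C: A[6] 5->27, delta=22, new_sum=28+(22)=50
Option D: A[1] 17->28, delta=11, new_sum=28+(11)=39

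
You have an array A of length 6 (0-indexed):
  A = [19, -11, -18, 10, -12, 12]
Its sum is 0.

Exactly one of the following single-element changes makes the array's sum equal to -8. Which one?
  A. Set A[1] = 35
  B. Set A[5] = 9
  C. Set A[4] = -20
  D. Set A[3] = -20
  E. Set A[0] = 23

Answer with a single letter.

Option A: A[1] -11->35, delta=46, new_sum=0+(46)=46
Option B: A[5] 12->9, delta=-3, new_sum=0+(-3)=-3
Option C: A[4] -12->-20, delta=-8, new_sum=0+(-8)=-8 <-- matches target
Option D: A[3] 10->-20, delta=-30, new_sum=0+(-30)=-30
Option E: A[0] 19->23, delta=4, new_sum=0+(4)=4

Answer: C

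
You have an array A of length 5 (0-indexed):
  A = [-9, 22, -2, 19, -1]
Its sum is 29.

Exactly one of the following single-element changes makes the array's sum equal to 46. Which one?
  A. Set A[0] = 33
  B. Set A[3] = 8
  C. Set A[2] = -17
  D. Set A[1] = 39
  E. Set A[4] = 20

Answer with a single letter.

Option A: A[0] -9->33, delta=42, new_sum=29+(42)=71
Option B: A[3] 19->8, delta=-11, new_sum=29+(-11)=18
Option C: A[2] -2->-17, delta=-15, new_sum=29+(-15)=14
Option D: A[1] 22->39, delta=17, new_sum=29+(17)=46 <-- matches target
Option E: A[4] -1->20, delta=21, new_sum=29+(21)=50

Answer: D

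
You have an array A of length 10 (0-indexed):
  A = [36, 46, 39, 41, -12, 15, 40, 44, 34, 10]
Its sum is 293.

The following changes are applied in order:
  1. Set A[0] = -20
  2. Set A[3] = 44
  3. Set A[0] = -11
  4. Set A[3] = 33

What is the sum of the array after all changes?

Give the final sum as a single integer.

Answer: 238

Derivation:
Initial sum: 293
Change 1: A[0] 36 -> -20, delta = -56, sum = 237
Change 2: A[3] 41 -> 44, delta = 3, sum = 240
Change 3: A[0] -20 -> -11, delta = 9, sum = 249
Change 4: A[3] 44 -> 33, delta = -11, sum = 238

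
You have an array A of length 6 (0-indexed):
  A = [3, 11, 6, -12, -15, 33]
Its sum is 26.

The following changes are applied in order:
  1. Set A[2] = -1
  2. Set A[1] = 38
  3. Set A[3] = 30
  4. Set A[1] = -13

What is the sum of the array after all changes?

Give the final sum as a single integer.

Answer: 37

Derivation:
Initial sum: 26
Change 1: A[2] 6 -> -1, delta = -7, sum = 19
Change 2: A[1] 11 -> 38, delta = 27, sum = 46
Change 3: A[3] -12 -> 30, delta = 42, sum = 88
Change 4: A[1] 38 -> -13, delta = -51, sum = 37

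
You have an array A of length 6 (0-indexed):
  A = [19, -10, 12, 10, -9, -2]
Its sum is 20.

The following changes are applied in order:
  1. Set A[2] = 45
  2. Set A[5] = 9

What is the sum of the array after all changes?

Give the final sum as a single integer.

Answer: 64

Derivation:
Initial sum: 20
Change 1: A[2] 12 -> 45, delta = 33, sum = 53
Change 2: A[5] -2 -> 9, delta = 11, sum = 64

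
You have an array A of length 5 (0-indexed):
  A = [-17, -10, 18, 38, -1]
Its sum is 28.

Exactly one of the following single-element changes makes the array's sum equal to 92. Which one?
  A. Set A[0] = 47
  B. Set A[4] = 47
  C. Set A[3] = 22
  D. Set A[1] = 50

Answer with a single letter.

Option A: A[0] -17->47, delta=64, new_sum=28+(64)=92 <-- matches target
Option B: A[4] -1->47, delta=48, new_sum=28+(48)=76
Option C: A[3] 38->22, delta=-16, new_sum=28+(-16)=12
Option D: A[1] -10->50, delta=60, new_sum=28+(60)=88

Answer: A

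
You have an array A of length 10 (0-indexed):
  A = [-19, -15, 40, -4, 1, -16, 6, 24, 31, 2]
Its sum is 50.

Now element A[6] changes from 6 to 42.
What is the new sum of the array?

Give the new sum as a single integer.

Old value at index 6: 6
New value at index 6: 42
Delta = 42 - 6 = 36
New sum = old_sum + delta = 50 + (36) = 86

Answer: 86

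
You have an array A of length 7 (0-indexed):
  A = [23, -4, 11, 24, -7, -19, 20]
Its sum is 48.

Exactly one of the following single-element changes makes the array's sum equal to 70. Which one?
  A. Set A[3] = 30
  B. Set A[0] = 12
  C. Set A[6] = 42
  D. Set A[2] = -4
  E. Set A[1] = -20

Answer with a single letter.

Option A: A[3] 24->30, delta=6, new_sum=48+(6)=54
Option B: A[0] 23->12, delta=-11, new_sum=48+(-11)=37
Option C: A[6] 20->42, delta=22, new_sum=48+(22)=70 <-- matches target
Option D: A[2] 11->-4, delta=-15, new_sum=48+(-15)=33
Option E: A[1] -4->-20, delta=-16, new_sum=48+(-16)=32

Answer: C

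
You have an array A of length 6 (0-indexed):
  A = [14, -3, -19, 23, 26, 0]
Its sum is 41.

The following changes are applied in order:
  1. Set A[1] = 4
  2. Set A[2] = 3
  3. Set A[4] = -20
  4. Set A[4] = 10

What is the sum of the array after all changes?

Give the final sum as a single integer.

Answer: 54

Derivation:
Initial sum: 41
Change 1: A[1] -3 -> 4, delta = 7, sum = 48
Change 2: A[2] -19 -> 3, delta = 22, sum = 70
Change 3: A[4] 26 -> -20, delta = -46, sum = 24
Change 4: A[4] -20 -> 10, delta = 30, sum = 54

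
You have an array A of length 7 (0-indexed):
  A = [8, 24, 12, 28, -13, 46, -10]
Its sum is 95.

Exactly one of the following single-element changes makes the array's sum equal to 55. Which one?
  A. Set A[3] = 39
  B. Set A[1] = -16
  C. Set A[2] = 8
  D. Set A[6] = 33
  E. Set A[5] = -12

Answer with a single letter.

Answer: B

Derivation:
Option A: A[3] 28->39, delta=11, new_sum=95+(11)=106
Option B: A[1] 24->-16, delta=-40, new_sum=95+(-40)=55 <-- matches target
Option C: A[2] 12->8, delta=-4, new_sum=95+(-4)=91
Option D: A[6] -10->33, delta=43, new_sum=95+(43)=138
Option E: A[5] 46->-12, delta=-58, new_sum=95+(-58)=37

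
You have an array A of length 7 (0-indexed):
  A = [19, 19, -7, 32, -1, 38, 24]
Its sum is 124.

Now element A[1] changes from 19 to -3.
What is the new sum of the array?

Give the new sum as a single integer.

Answer: 102

Derivation:
Old value at index 1: 19
New value at index 1: -3
Delta = -3 - 19 = -22
New sum = old_sum + delta = 124 + (-22) = 102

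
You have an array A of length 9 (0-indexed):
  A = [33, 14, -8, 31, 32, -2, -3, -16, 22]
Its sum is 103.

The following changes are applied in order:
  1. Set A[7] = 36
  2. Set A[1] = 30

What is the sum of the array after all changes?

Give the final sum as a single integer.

Initial sum: 103
Change 1: A[7] -16 -> 36, delta = 52, sum = 155
Change 2: A[1] 14 -> 30, delta = 16, sum = 171

Answer: 171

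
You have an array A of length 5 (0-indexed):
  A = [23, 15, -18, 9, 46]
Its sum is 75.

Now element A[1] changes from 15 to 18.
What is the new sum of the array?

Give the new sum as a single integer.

Old value at index 1: 15
New value at index 1: 18
Delta = 18 - 15 = 3
New sum = old_sum + delta = 75 + (3) = 78

Answer: 78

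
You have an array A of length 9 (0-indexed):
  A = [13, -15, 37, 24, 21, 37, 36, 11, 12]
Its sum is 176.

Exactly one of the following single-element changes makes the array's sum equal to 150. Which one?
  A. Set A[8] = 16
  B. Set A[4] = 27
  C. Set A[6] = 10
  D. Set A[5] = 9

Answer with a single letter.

Option A: A[8] 12->16, delta=4, new_sum=176+(4)=180
Option B: A[4] 21->27, delta=6, new_sum=176+(6)=182
Option C: A[6] 36->10, delta=-26, new_sum=176+(-26)=150 <-- matches target
Option D: A[5] 37->9, delta=-28, new_sum=176+(-28)=148

Answer: C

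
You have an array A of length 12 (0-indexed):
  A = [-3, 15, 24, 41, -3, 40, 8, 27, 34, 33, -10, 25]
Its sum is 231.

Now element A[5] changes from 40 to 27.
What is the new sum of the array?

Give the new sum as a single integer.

Old value at index 5: 40
New value at index 5: 27
Delta = 27 - 40 = -13
New sum = old_sum + delta = 231 + (-13) = 218

Answer: 218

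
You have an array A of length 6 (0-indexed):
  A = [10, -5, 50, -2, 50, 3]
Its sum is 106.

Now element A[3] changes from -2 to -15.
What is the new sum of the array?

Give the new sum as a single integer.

Old value at index 3: -2
New value at index 3: -15
Delta = -15 - -2 = -13
New sum = old_sum + delta = 106 + (-13) = 93

Answer: 93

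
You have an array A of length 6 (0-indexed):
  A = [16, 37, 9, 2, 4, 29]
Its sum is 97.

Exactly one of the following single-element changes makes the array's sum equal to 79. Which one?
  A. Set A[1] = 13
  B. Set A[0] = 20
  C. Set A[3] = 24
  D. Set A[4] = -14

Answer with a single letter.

Answer: D

Derivation:
Option A: A[1] 37->13, delta=-24, new_sum=97+(-24)=73
Option B: A[0] 16->20, delta=4, new_sum=97+(4)=101
Option C: A[3] 2->24, delta=22, new_sum=97+(22)=119
Option D: A[4] 4->-14, delta=-18, new_sum=97+(-18)=79 <-- matches target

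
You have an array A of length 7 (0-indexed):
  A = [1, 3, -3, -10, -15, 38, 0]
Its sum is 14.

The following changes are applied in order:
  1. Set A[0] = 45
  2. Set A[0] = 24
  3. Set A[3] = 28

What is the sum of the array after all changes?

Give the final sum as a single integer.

Initial sum: 14
Change 1: A[0] 1 -> 45, delta = 44, sum = 58
Change 2: A[0] 45 -> 24, delta = -21, sum = 37
Change 3: A[3] -10 -> 28, delta = 38, sum = 75

Answer: 75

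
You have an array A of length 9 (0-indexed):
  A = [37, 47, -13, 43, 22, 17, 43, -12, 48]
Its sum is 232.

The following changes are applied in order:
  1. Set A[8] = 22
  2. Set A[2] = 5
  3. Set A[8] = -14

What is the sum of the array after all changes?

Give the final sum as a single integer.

Answer: 188

Derivation:
Initial sum: 232
Change 1: A[8] 48 -> 22, delta = -26, sum = 206
Change 2: A[2] -13 -> 5, delta = 18, sum = 224
Change 3: A[8] 22 -> -14, delta = -36, sum = 188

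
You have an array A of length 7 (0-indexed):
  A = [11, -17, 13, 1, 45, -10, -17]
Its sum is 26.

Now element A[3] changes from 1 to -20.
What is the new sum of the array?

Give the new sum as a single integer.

Old value at index 3: 1
New value at index 3: -20
Delta = -20 - 1 = -21
New sum = old_sum + delta = 26 + (-21) = 5

Answer: 5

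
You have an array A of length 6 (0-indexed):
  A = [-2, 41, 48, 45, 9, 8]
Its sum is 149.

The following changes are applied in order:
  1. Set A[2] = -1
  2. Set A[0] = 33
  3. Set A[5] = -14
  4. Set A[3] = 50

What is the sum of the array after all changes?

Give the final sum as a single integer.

Initial sum: 149
Change 1: A[2] 48 -> -1, delta = -49, sum = 100
Change 2: A[0] -2 -> 33, delta = 35, sum = 135
Change 3: A[5] 8 -> -14, delta = -22, sum = 113
Change 4: A[3] 45 -> 50, delta = 5, sum = 118

Answer: 118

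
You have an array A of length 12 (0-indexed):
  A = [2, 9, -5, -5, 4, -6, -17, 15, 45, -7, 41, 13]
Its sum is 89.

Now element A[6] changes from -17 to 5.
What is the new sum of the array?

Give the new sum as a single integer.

Answer: 111

Derivation:
Old value at index 6: -17
New value at index 6: 5
Delta = 5 - -17 = 22
New sum = old_sum + delta = 89 + (22) = 111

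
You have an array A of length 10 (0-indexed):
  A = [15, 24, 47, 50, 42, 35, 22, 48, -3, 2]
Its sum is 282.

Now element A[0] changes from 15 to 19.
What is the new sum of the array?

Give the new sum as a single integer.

Old value at index 0: 15
New value at index 0: 19
Delta = 19 - 15 = 4
New sum = old_sum + delta = 282 + (4) = 286

Answer: 286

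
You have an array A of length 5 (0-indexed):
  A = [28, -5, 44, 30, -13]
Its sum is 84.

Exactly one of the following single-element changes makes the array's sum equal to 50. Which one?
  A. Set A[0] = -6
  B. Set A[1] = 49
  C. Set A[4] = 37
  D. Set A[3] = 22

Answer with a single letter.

Option A: A[0] 28->-6, delta=-34, new_sum=84+(-34)=50 <-- matches target
Option B: A[1] -5->49, delta=54, new_sum=84+(54)=138
Option C: A[4] -13->37, delta=50, new_sum=84+(50)=134
Option D: A[3] 30->22, delta=-8, new_sum=84+(-8)=76

Answer: A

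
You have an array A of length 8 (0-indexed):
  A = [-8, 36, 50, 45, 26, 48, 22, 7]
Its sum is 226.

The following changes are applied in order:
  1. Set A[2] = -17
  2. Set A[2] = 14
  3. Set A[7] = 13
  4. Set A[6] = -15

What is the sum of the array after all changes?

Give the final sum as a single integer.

Initial sum: 226
Change 1: A[2] 50 -> -17, delta = -67, sum = 159
Change 2: A[2] -17 -> 14, delta = 31, sum = 190
Change 3: A[7] 7 -> 13, delta = 6, sum = 196
Change 4: A[6] 22 -> -15, delta = -37, sum = 159

Answer: 159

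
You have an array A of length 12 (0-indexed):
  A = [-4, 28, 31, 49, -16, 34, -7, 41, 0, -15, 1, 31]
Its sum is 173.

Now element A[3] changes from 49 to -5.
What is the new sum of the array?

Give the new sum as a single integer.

Old value at index 3: 49
New value at index 3: -5
Delta = -5 - 49 = -54
New sum = old_sum + delta = 173 + (-54) = 119

Answer: 119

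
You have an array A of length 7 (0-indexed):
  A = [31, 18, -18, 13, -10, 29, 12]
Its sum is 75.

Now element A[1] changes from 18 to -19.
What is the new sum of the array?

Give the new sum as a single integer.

Answer: 38

Derivation:
Old value at index 1: 18
New value at index 1: -19
Delta = -19 - 18 = -37
New sum = old_sum + delta = 75 + (-37) = 38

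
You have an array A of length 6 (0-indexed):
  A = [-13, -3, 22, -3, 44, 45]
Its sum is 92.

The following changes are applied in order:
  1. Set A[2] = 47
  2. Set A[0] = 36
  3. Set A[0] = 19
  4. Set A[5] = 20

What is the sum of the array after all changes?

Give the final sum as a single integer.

Answer: 124

Derivation:
Initial sum: 92
Change 1: A[2] 22 -> 47, delta = 25, sum = 117
Change 2: A[0] -13 -> 36, delta = 49, sum = 166
Change 3: A[0] 36 -> 19, delta = -17, sum = 149
Change 4: A[5] 45 -> 20, delta = -25, sum = 124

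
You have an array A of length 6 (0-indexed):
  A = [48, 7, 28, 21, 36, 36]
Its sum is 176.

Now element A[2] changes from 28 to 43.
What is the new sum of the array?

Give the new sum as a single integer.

Old value at index 2: 28
New value at index 2: 43
Delta = 43 - 28 = 15
New sum = old_sum + delta = 176 + (15) = 191

Answer: 191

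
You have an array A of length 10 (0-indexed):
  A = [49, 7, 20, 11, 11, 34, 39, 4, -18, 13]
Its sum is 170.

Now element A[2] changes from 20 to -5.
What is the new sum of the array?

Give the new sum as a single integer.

Old value at index 2: 20
New value at index 2: -5
Delta = -5 - 20 = -25
New sum = old_sum + delta = 170 + (-25) = 145

Answer: 145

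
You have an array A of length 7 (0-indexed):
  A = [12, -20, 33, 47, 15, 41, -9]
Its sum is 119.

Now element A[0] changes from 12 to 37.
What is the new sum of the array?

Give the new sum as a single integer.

Old value at index 0: 12
New value at index 0: 37
Delta = 37 - 12 = 25
New sum = old_sum + delta = 119 + (25) = 144

Answer: 144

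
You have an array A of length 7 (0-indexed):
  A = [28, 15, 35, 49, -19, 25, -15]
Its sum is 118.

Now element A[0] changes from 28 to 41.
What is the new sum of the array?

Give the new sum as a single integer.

Answer: 131

Derivation:
Old value at index 0: 28
New value at index 0: 41
Delta = 41 - 28 = 13
New sum = old_sum + delta = 118 + (13) = 131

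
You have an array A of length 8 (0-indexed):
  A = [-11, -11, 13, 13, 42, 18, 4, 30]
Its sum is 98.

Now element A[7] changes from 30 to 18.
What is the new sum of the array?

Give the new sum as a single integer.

Answer: 86

Derivation:
Old value at index 7: 30
New value at index 7: 18
Delta = 18 - 30 = -12
New sum = old_sum + delta = 98 + (-12) = 86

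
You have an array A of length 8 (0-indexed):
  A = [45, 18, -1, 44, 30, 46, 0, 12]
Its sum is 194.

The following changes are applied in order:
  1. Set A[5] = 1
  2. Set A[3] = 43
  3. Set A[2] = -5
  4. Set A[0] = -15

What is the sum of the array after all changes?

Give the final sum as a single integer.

Answer: 84

Derivation:
Initial sum: 194
Change 1: A[5] 46 -> 1, delta = -45, sum = 149
Change 2: A[3] 44 -> 43, delta = -1, sum = 148
Change 3: A[2] -1 -> -5, delta = -4, sum = 144
Change 4: A[0] 45 -> -15, delta = -60, sum = 84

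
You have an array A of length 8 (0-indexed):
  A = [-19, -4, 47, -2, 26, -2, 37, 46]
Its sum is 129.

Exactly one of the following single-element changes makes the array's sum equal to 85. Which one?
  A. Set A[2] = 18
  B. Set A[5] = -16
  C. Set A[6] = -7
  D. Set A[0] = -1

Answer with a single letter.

Option A: A[2] 47->18, delta=-29, new_sum=129+(-29)=100
Option B: A[5] -2->-16, delta=-14, new_sum=129+(-14)=115
Option C: A[6] 37->-7, delta=-44, new_sum=129+(-44)=85 <-- matches target
Option D: A[0] -19->-1, delta=18, new_sum=129+(18)=147

Answer: C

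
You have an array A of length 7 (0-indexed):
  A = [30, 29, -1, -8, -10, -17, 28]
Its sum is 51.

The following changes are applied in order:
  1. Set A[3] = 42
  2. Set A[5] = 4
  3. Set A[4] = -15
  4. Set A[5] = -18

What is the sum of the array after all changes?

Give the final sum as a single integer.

Initial sum: 51
Change 1: A[3] -8 -> 42, delta = 50, sum = 101
Change 2: A[5] -17 -> 4, delta = 21, sum = 122
Change 3: A[4] -10 -> -15, delta = -5, sum = 117
Change 4: A[5] 4 -> -18, delta = -22, sum = 95

Answer: 95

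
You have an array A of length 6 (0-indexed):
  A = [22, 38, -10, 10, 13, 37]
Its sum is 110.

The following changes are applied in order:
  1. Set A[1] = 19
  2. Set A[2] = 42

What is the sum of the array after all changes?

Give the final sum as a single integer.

Initial sum: 110
Change 1: A[1] 38 -> 19, delta = -19, sum = 91
Change 2: A[2] -10 -> 42, delta = 52, sum = 143

Answer: 143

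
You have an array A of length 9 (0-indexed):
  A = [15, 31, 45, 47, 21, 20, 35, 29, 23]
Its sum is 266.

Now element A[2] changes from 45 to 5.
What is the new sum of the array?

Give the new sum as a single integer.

Answer: 226

Derivation:
Old value at index 2: 45
New value at index 2: 5
Delta = 5 - 45 = -40
New sum = old_sum + delta = 266 + (-40) = 226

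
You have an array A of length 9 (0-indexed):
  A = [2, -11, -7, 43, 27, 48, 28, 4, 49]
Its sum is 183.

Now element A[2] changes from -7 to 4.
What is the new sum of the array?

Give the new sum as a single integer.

Answer: 194

Derivation:
Old value at index 2: -7
New value at index 2: 4
Delta = 4 - -7 = 11
New sum = old_sum + delta = 183 + (11) = 194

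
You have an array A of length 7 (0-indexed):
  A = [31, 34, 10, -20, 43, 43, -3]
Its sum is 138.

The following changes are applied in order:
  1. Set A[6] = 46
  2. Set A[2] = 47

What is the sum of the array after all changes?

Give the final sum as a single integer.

Initial sum: 138
Change 1: A[6] -3 -> 46, delta = 49, sum = 187
Change 2: A[2] 10 -> 47, delta = 37, sum = 224

Answer: 224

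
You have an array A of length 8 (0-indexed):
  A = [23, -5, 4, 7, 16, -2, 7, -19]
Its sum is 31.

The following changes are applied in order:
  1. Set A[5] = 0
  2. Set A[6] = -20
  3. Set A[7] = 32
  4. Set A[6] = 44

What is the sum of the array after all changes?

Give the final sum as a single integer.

Answer: 121

Derivation:
Initial sum: 31
Change 1: A[5] -2 -> 0, delta = 2, sum = 33
Change 2: A[6] 7 -> -20, delta = -27, sum = 6
Change 3: A[7] -19 -> 32, delta = 51, sum = 57
Change 4: A[6] -20 -> 44, delta = 64, sum = 121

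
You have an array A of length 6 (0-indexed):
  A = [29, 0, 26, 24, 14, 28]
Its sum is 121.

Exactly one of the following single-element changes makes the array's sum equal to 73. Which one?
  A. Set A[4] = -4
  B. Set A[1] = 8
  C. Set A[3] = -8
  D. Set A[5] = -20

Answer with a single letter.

Option A: A[4] 14->-4, delta=-18, new_sum=121+(-18)=103
Option B: A[1] 0->8, delta=8, new_sum=121+(8)=129
Option C: A[3] 24->-8, delta=-32, new_sum=121+(-32)=89
Option D: A[5] 28->-20, delta=-48, new_sum=121+(-48)=73 <-- matches target

Answer: D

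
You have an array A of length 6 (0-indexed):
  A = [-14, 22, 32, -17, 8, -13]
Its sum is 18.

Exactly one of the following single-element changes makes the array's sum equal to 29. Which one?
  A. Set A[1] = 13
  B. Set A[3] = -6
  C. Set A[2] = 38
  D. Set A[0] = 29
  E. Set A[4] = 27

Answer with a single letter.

Answer: B

Derivation:
Option A: A[1] 22->13, delta=-9, new_sum=18+(-9)=9
Option B: A[3] -17->-6, delta=11, new_sum=18+(11)=29 <-- matches target
Option C: A[2] 32->38, delta=6, new_sum=18+(6)=24
Option D: A[0] -14->29, delta=43, new_sum=18+(43)=61
Option E: A[4] 8->27, delta=19, new_sum=18+(19)=37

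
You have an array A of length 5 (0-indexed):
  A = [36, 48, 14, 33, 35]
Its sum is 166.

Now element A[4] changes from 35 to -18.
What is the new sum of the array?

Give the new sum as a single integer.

Old value at index 4: 35
New value at index 4: -18
Delta = -18 - 35 = -53
New sum = old_sum + delta = 166 + (-53) = 113

Answer: 113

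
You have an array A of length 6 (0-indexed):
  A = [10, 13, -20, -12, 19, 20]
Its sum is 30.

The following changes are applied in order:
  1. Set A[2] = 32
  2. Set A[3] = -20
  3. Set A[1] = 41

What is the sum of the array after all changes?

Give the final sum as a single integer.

Answer: 102

Derivation:
Initial sum: 30
Change 1: A[2] -20 -> 32, delta = 52, sum = 82
Change 2: A[3] -12 -> -20, delta = -8, sum = 74
Change 3: A[1] 13 -> 41, delta = 28, sum = 102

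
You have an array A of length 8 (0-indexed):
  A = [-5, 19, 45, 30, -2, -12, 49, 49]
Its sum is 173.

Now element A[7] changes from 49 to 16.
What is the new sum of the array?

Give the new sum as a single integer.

Old value at index 7: 49
New value at index 7: 16
Delta = 16 - 49 = -33
New sum = old_sum + delta = 173 + (-33) = 140

Answer: 140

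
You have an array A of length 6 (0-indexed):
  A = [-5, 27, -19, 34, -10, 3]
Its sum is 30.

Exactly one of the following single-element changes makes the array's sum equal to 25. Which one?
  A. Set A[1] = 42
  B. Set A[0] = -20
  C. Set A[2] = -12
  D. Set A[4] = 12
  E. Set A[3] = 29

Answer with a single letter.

Answer: E

Derivation:
Option A: A[1] 27->42, delta=15, new_sum=30+(15)=45
Option B: A[0] -5->-20, delta=-15, new_sum=30+(-15)=15
Option C: A[2] -19->-12, delta=7, new_sum=30+(7)=37
Option D: A[4] -10->12, delta=22, new_sum=30+(22)=52
Option E: A[3] 34->29, delta=-5, new_sum=30+(-5)=25 <-- matches target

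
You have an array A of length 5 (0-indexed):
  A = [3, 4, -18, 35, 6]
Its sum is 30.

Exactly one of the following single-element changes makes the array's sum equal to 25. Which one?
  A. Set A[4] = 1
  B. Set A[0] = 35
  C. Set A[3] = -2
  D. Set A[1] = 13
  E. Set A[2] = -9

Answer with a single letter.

Answer: A

Derivation:
Option A: A[4] 6->1, delta=-5, new_sum=30+(-5)=25 <-- matches target
Option B: A[0] 3->35, delta=32, new_sum=30+(32)=62
Option C: A[3] 35->-2, delta=-37, new_sum=30+(-37)=-7
Option D: A[1] 4->13, delta=9, new_sum=30+(9)=39
Option E: A[2] -18->-9, delta=9, new_sum=30+(9)=39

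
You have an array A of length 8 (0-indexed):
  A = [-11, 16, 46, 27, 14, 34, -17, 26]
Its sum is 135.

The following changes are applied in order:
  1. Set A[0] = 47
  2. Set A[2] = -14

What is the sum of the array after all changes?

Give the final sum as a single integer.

Answer: 133

Derivation:
Initial sum: 135
Change 1: A[0] -11 -> 47, delta = 58, sum = 193
Change 2: A[2] 46 -> -14, delta = -60, sum = 133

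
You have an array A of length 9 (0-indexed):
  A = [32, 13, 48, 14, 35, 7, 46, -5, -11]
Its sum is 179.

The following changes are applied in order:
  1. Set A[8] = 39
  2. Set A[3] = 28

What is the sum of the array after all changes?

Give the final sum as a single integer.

Initial sum: 179
Change 1: A[8] -11 -> 39, delta = 50, sum = 229
Change 2: A[3] 14 -> 28, delta = 14, sum = 243

Answer: 243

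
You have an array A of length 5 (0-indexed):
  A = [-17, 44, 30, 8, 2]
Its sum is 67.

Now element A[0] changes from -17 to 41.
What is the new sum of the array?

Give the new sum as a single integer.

Answer: 125

Derivation:
Old value at index 0: -17
New value at index 0: 41
Delta = 41 - -17 = 58
New sum = old_sum + delta = 67 + (58) = 125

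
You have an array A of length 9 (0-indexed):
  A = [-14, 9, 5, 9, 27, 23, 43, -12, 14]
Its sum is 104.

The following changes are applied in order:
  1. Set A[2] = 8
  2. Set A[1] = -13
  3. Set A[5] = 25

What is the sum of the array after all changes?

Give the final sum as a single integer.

Answer: 87

Derivation:
Initial sum: 104
Change 1: A[2] 5 -> 8, delta = 3, sum = 107
Change 2: A[1] 9 -> -13, delta = -22, sum = 85
Change 3: A[5] 23 -> 25, delta = 2, sum = 87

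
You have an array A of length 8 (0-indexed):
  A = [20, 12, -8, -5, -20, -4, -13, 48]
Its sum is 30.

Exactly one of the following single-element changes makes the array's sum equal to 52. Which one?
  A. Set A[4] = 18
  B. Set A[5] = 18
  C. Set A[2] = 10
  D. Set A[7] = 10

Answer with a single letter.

Option A: A[4] -20->18, delta=38, new_sum=30+(38)=68
Option B: A[5] -4->18, delta=22, new_sum=30+(22)=52 <-- matches target
Option C: A[2] -8->10, delta=18, new_sum=30+(18)=48
Option D: A[7] 48->10, delta=-38, new_sum=30+(-38)=-8

Answer: B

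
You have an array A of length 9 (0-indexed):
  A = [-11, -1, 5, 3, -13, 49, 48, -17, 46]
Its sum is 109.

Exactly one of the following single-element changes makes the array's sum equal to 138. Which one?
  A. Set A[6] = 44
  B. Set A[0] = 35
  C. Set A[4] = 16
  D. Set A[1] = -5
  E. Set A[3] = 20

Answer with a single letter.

Answer: C

Derivation:
Option A: A[6] 48->44, delta=-4, new_sum=109+(-4)=105
Option B: A[0] -11->35, delta=46, new_sum=109+(46)=155
Option C: A[4] -13->16, delta=29, new_sum=109+(29)=138 <-- matches target
Option D: A[1] -1->-5, delta=-4, new_sum=109+(-4)=105
Option E: A[3] 3->20, delta=17, new_sum=109+(17)=126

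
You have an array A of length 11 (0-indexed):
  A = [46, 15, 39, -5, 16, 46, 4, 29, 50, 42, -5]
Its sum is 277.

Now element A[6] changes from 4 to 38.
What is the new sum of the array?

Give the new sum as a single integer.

Old value at index 6: 4
New value at index 6: 38
Delta = 38 - 4 = 34
New sum = old_sum + delta = 277 + (34) = 311

Answer: 311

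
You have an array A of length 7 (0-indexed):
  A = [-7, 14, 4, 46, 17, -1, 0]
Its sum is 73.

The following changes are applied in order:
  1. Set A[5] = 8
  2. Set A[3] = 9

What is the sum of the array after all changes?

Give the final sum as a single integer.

Initial sum: 73
Change 1: A[5] -1 -> 8, delta = 9, sum = 82
Change 2: A[3] 46 -> 9, delta = -37, sum = 45

Answer: 45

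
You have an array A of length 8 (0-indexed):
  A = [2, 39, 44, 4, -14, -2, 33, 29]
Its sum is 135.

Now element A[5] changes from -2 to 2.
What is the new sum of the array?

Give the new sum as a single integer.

Old value at index 5: -2
New value at index 5: 2
Delta = 2 - -2 = 4
New sum = old_sum + delta = 135 + (4) = 139

Answer: 139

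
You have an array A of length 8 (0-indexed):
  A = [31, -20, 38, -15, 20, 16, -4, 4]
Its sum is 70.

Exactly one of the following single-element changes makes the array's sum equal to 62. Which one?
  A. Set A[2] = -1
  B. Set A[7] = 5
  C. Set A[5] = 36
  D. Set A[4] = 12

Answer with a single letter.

Option A: A[2] 38->-1, delta=-39, new_sum=70+(-39)=31
Option B: A[7] 4->5, delta=1, new_sum=70+(1)=71
Option C: A[5] 16->36, delta=20, new_sum=70+(20)=90
Option D: A[4] 20->12, delta=-8, new_sum=70+(-8)=62 <-- matches target

Answer: D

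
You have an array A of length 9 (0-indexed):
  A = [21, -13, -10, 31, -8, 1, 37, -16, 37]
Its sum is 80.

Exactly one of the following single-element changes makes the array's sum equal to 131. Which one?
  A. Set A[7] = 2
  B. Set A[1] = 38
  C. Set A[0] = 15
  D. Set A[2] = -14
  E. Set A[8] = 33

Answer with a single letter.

Option A: A[7] -16->2, delta=18, new_sum=80+(18)=98
Option B: A[1] -13->38, delta=51, new_sum=80+(51)=131 <-- matches target
Option C: A[0] 21->15, delta=-6, new_sum=80+(-6)=74
Option D: A[2] -10->-14, delta=-4, new_sum=80+(-4)=76
Option E: A[8] 37->33, delta=-4, new_sum=80+(-4)=76

Answer: B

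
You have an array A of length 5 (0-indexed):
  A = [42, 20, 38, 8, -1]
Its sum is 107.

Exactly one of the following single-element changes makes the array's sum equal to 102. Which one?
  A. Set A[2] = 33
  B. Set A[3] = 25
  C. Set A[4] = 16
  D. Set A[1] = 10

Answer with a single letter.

Option A: A[2] 38->33, delta=-5, new_sum=107+(-5)=102 <-- matches target
Option B: A[3] 8->25, delta=17, new_sum=107+(17)=124
Option C: A[4] -1->16, delta=17, new_sum=107+(17)=124
Option D: A[1] 20->10, delta=-10, new_sum=107+(-10)=97

Answer: A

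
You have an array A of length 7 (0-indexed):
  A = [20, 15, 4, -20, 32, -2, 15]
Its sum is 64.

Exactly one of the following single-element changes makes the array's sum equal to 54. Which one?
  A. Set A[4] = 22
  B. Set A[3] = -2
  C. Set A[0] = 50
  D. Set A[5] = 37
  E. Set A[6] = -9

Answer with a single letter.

Answer: A

Derivation:
Option A: A[4] 32->22, delta=-10, new_sum=64+(-10)=54 <-- matches target
Option B: A[3] -20->-2, delta=18, new_sum=64+(18)=82
Option C: A[0] 20->50, delta=30, new_sum=64+(30)=94
Option D: A[5] -2->37, delta=39, new_sum=64+(39)=103
Option E: A[6] 15->-9, delta=-24, new_sum=64+(-24)=40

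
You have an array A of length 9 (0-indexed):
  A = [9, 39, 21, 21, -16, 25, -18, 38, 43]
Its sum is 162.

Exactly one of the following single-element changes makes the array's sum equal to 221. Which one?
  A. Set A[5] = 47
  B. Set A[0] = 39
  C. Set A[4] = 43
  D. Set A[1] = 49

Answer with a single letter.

Answer: C

Derivation:
Option A: A[5] 25->47, delta=22, new_sum=162+(22)=184
Option B: A[0] 9->39, delta=30, new_sum=162+(30)=192
Option C: A[4] -16->43, delta=59, new_sum=162+(59)=221 <-- matches target
Option D: A[1] 39->49, delta=10, new_sum=162+(10)=172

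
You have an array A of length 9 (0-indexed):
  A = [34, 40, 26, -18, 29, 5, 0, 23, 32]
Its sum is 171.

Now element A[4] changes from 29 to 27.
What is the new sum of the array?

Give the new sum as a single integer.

Answer: 169

Derivation:
Old value at index 4: 29
New value at index 4: 27
Delta = 27 - 29 = -2
New sum = old_sum + delta = 171 + (-2) = 169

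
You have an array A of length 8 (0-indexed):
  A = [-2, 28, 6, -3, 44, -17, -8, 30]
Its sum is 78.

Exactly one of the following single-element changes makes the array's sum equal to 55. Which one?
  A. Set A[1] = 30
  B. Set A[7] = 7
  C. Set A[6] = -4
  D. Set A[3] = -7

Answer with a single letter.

Option A: A[1] 28->30, delta=2, new_sum=78+(2)=80
Option B: A[7] 30->7, delta=-23, new_sum=78+(-23)=55 <-- matches target
Option C: A[6] -8->-4, delta=4, new_sum=78+(4)=82
Option D: A[3] -3->-7, delta=-4, new_sum=78+(-4)=74

Answer: B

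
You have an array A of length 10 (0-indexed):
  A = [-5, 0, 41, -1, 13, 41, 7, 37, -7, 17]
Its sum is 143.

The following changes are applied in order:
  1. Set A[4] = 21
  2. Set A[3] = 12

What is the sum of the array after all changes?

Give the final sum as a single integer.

Initial sum: 143
Change 1: A[4] 13 -> 21, delta = 8, sum = 151
Change 2: A[3] -1 -> 12, delta = 13, sum = 164

Answer: 164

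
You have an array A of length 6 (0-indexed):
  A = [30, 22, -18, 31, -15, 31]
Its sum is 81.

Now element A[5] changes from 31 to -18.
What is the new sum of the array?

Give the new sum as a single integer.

Answer: 32

Derivation:
Old value at index 5: 31
New value at index 5: -18
Delta = -18 - 31 = -49
New sum = old_sum + delta = 81 + (-49) = 32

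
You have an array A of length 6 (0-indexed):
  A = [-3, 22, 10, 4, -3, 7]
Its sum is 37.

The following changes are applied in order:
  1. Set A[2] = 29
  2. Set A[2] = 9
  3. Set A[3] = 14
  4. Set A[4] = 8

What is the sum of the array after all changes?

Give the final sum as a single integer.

Answer: 57

Derivation:
Initial sum: 37
Change 1: A[2] 10 -> 29, delta = 19, sum = 56
Change 2: A[2] 29 -> 9, delta = -20, sum = 36
Change 3: A[3] 4 -> 14, delta = 10, sum = 46
Change 4: A[4] -3 -> 8, delta = 11, sum = 57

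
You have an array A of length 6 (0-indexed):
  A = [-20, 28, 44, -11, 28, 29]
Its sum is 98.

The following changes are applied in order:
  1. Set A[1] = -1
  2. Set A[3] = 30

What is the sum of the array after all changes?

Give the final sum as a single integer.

Initial sum: 98
Change 1: A[1] 28 -> -1, delta = -29, sum = 69
Change 2: A[3] -11 -> 30, delta = 41, sum = 110

Answer: 110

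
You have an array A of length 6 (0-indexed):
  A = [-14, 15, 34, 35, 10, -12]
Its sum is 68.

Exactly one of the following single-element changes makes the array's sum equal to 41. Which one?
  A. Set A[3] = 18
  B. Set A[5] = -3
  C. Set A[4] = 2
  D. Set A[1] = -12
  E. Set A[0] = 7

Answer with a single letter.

Answer: D

Derivation:
Option A: A[3] 35->18, delta=-17, new_sum=68+(-17)=51
Option B: A[5] -12->-3, delta=9, new_sum=68+(9)=77
Option C: A[4] 10->2, delta=-8, new_sum=68+(-8)=60
Option D: A[1] 15->-12, delta=-27, new_sum=68+(-27)=41 <-- matches target
Option E: A[0] -14->7, delta=21, new_sum=68+(21)=89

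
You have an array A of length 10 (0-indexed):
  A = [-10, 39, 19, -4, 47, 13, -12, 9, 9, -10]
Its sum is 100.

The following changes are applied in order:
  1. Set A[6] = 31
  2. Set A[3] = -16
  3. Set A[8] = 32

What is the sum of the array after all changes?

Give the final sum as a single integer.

Initial sum: 100
Change 1: A[6] -12 -> 31, delta = 43, sum = 143
Change 2: A[3] -4 -> -16, delta = -12, sum = 131
Change 3: A[8] 9 -> 32, delta = 23, sum = 154

Answer: 154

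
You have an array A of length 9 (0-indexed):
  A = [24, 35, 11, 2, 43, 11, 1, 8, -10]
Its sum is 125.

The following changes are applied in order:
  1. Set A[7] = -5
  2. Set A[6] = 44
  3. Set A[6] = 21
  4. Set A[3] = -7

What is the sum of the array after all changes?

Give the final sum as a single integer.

Initial sum: 125
Change 1: A[7] 8 -> -5, delta = -13, sum = 112
Change 2: A[6] 1 -> 44, delta = 43, sum = 155
Change 3: A[6] 44 -> 21, delta = -23, sum = 132
Change 4: A[3] 2 -> -7, delta = -9, sum = 123

Answer: 123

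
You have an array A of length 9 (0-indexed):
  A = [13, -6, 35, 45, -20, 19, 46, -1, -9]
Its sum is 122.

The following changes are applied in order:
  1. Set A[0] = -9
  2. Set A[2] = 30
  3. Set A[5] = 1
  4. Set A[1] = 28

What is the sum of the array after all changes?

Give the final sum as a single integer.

Initial sum: 122
Change 1: A[0] 13 -> -9, delta = -22, sum = 100
Change 2: A[2] 35 -> 30, delta = -5, sum = 95
Change 3: A[5] 19 -> 1, delta = -18, sum = 77
Change 4: A[1] -6 -> 28, delta = 34, sum = 111

Answer: 111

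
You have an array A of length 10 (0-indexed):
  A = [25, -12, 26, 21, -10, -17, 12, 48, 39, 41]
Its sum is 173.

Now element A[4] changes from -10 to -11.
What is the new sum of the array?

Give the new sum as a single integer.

Old value at index 4: -10
New value at index 4: -11
Delta = -11 - -10 = -1
New sum = old_sum + delta = 173 + (-1) = 172

Answer: 172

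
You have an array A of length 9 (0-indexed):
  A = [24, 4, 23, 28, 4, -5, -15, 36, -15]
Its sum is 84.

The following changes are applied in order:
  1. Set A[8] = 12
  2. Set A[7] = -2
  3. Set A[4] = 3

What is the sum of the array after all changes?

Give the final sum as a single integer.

Initial sum: 84
Change 1: A[8] -15 -> 12, delta = 27, sum = 111
Change 2: A[7] 36 -> -2, delta = -38, sum = 73
Change 3: A[4] 4 -> 3, delta = -1, sum = 72

Answer: 72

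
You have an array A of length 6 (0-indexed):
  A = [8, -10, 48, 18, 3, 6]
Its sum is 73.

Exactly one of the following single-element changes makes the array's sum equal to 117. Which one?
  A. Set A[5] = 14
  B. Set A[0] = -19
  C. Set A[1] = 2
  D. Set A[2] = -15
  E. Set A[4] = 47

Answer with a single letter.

Answer: E

Derivation:
Option A: A[5] 6->14, delta=8, new_sum=73+(8)=81
Option B: A[0] 8->-19, delta=-27, new_sum=73+(-27)=46
Option C: A[1] -10->2, delta=12, new_sum=73+(12)=85
Option D: A[2] 48->-15, delta=-63, new_sum=73+(-63)=10
Option E: A[4] 3->47, delta=44, new_sum=73+(44)=117 <-- matches target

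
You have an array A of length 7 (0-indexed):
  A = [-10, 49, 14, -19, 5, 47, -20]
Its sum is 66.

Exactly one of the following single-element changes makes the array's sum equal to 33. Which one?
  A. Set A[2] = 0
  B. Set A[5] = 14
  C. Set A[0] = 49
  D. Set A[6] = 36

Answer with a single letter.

Option A: A[2] 14->0, delta=-14, new_sum=66+(-14)=52
Option B: A[5] 47->14, delta=-33, new_sum=66+(-33)=33 <-- matches target
Option C: A[0] -10->49, delta=59, new_sum=66+(59)=125
Option D: A[6] -20->36, delta=56, new_sum=66+(56)=122

Answer: B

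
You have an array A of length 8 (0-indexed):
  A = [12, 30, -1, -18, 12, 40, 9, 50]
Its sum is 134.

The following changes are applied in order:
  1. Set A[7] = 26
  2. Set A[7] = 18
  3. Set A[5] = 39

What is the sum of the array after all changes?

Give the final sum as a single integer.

Answer: 101

Derivation:
Initial sum: 134
Change 1: A[7] 50 -> 26, delta = -24, sum = 110
Change 2: A[7] 26 -> 18, delta = -8, sum = 102
Change 3: A[5] 40 -> 39, delta = -1, sum = 101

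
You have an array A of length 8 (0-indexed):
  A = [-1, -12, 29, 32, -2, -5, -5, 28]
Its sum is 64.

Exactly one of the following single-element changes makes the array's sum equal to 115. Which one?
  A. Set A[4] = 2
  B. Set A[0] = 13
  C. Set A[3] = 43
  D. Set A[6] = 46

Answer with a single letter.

Option A: A[4] -2->2, delta=4, new_sum=64+(4)=68
Option B: A[0] -1->13, delta=14, new_sum=64+(14)=78
Option C: A[3] 32->43, delta=11, new_sum=64+(11)=75
Option D: A[6] -5->46, delta=51, new_sum=64+(51)=115 <-- matches target

Answer: D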